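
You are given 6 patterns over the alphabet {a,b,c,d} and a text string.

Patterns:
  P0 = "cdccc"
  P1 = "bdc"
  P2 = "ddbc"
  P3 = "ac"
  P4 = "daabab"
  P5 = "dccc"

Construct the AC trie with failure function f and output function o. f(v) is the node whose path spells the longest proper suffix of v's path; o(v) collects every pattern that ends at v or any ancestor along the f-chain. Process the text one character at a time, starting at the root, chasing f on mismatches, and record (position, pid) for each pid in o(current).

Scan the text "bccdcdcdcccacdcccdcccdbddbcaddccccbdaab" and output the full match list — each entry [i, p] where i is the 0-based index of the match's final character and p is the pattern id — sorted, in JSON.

Build automaton:
Trie (insert patterns):
  n0 'ε': a→13 b→6 c→1 d→9
  n1 'c': d→2
  n2 'cd': c→3
  n3 'cdc': c→4
  n4 'cdcc': c→5
  n5 'cdccc': ·  ←P0
  n6 'b': d→7
  n7 'bd': c→8
  n8 'bdc': ·  ←P1
  n9 'd': a→15 c→20 d→10
  n10 'dd': b→11
  n11 'ddb': c→12
  n12 'ddbc': ·  ←P2
  n13 'a': c→14
  n14 'ac': ·  ←P3
  n15 'da': a→16
  n16 'daa': b→17
  n17 'daab': a→18
  n18 'daaba': b→19
  n19 'daabab': ·  ←P4
  n20 'dc': c→21
  n21 'dcc': c→22
  n22 'dccc': ·  ←P5

BFS fail/out derivation:
  fail(1) 'c': from fail(0)=0 chase 'c': 0 ⇒ 0;  out=∅∪out(0)=∅
  fail(6) 'b': from fail(0)=0 chase 'b': 0 ⇒ 0;  out=∅∪out(0)=∅
  fail(9) 'd': from fail(0)=0 chase 'd': 0 ⇒ 0;  out=∅∪out(0)=∅
  fail(13) 'a': from fail(0)=0 chase 'a': 0 ⇒ 0;  out=∅∪out(0)=∅
  fail(2) 'cd': from fail(1)=0 chase 'd': 0 ⇒ 9;  out=∅∪out(9)=∅
  fail(7) 'bd': from fail(6)=0 chase 'd': 0 ⇒ 9;  out=∅∪out(9)=∅
  fail(10) 'dd': from fail(9)=0 chase 'd': 0 ⇒ 9;  out=∅∪out(9)=∅
  fail(14) 'ac': from fail(13)=0 chase 'c': 0 ⇒ 1;  out={3}∪out(1)={3}
  fail(15) 'da': from fail(9)=0 chase 'a': 0 ⇒ 13;  out=∅∪out(13)=∅
  fail(20) 'dc': from fail(9)=0 chase 'c': 0 ⇒ 1;  out=∅∪out(1)=∅
  fail(3) 'cdc': from fail(2)=9 chase 'c': 9 ⇒ 20;  out=∅∪out(20)=∅
  fail(8) 'bdc': from fail(7)=9 chase 'c': 9 ⇒ 20;  out={1}∪out(20)={1}
  fail(11) 'ddb': from fail(10)=9 chase 'b': 9→0 ⇒ 6;  out=∅∪out(6)=∅
  fail(16) 'daa': from fail(15)=13 chase 'a': 13→0 ⇒ 13;  out=∅∪out(13)=∅
  fail(21) 'dcc': from fail(20)=1 chase 'c': 1→0 ⇒ 1;  out=∅∪out(1)=∅
  fail(4) 'cdcc': from fail(3)=20 chase 'c': 20 ⇒ 21;  out=∅∪out(21)=∅
  fail(12) 'ddbc': from fail(11)=6 chase 'c': 6→0 ⇒ 1;  out={2}∪out(1)={2}
  fail(17) 'daab': from fail(16)=13 chase 'b': 13→0 ⇒ 6;  out=∅∪out(6)=∅
  fail(22) 'dccc': from fail(21)=1 chase 'c': 1→0 ⇒ 1;  out={5}∪out(1)={5}
  fail(5) 'cdccc': from fail(4)=21 chase 'c': 21 ⇒ 22;  out={0}∪out(22)={0,5}
  fail(18) 'daaba': from fail(17)=6 chase 'a': 6→0 ⇒ 13;  out=∅∪out(13)=∅
  fail(19) 'daabab': from fail(18)=13 chase 'b': 13→0 ⇒ 6;  out={4}∪out(6)={4}

Text stream:
[0] read 'b'  n0⇒n6
[1] read 'c'  n6⇒n1 (via fail)
[2] read 'c'  n1⇒n1 (via fail)
[3] read 'd'  n1⇒n2
[4] read 'c'  n2⇒n3
[5] read 'd'  n3⇒n2 (via fail)
[6] read 'c'  n2⇒n3
[7] read 'd'  n3⇒n2 (via fail)
[8] read 'c'  n2⇒n3
[9] read 'c'  n3⇒n4
[10] read 'c'  n4⇒n5  emit P0@[6:10],P5@[7:10]
[11] read 'a'  n5⇒n13 (via fail)
[12] read 'c'  n13⇒n14  emit P3@[11:12]
[13] read 'd'  n14⇒n2 (via fail)
[14] read 'c'  n2⇒n3
[15] read 'c'  n3⇒n4
[16] read 'c'  n4⇒n5  emit P0@[12:16],P5@[13:16]
[17] read 'd'  n5⇒n2 (via fail)
[18] read 'c'  n2⇒n3
[19] read 'c'  n3⇒n4
[20] read 'c'  n4⇒n5  emit P0@[16:20],P5@[17:20]
[21] read 'd'  n5⇒n2 (via fail)
[22] read 'b'  n2⇒n6 (via fail)
[23] read 'd'  n6⇒n7
[24] read 'd'  n7⇒n10 (via fail)
[25] read 'b'  n10⇒n11
[26] read 'c'  n11⇒n12  emit P2@[23:26]
[27] read 'a'  n12⇒n13 (via fail)
[28] read 'd'  n13⇒n9 (via fail)
[29] read 'd'  n9⇒n10
[30] read 'c'  n10⇒n20 (via fail)
[31] read 'c'  n20⇒n21
[32] read 'c'  n21⇒n22  emit P5@[29:32]
[33] read 'c'  n22⇒n1 (via fail)
[34] read 'b'  n1⇒n6 (via fail)
[35] read 'd'  n6⇒n7
[36] read 'a'  n7⇒n15 (via fail)
[37] read 'a'  n15⇒n16
[38] read 'b'  n16⇒n17

Matches: [[10,0],[10,5],[12,3],[16,0],[16,5],[20,0],[20,5],[26,2],[32,5]]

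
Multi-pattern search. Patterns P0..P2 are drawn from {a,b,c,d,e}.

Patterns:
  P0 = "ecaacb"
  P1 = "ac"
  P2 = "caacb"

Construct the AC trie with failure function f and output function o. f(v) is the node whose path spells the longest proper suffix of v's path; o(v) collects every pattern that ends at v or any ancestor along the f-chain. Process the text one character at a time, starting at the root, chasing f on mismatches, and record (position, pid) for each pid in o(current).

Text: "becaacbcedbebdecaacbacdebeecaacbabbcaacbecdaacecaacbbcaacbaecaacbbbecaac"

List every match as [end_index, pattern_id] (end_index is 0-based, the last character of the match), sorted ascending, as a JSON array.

Build:
Trie (insert patterns):
  0='ε' goto a→7 c→9 e→1
  1='e' goto c→2
  2='ec' goto a→3
  3='eca' goto a→4
  4='ecaa' goto c→5
  5='ecaac' goto b→6
  6='ecaacb' goto ·  ←P0
  7='a' goto c→8
  8='ac' goto ·  ←P1
  9='c' goto a→10
  10='ca' goto a→11
  11='caa' goto c→12
  12='caac' goto b→13
  13='caacb' goto ·  ←P2

BFS fail/out derivation:
  fail(1) 'e': from fail(0)=0 chase 'e': 0 ⇒ 0;  out=∅∪out(0)=∅
  fail(7) 'a': from fail(0)=0 chase 'a': 0 ⇒ 0;  out=∅∪out(0)=∅
  fail(9) 'c': from fail(0)=0 chase 'c': 0 ⇒ 0;  out=∅∪out(0)=∅
  fail(2) 'ec': from fail(1)=0 chase 'c': 0 ⇒ 9;  out=∅∪out(9)=∅
  fail(8) 'ac': from fail(7)=0 chase 'c': 0 ⇒ 9;  out={1}∪out(9)={1}
  fail(10) 'ca': from fail(9)=0 chase 'a': 0 ⇒ 7;  out=∅∪out(7)=∅
  fail(3) 'eca': from fail(2)=9 chase 'a': 9 ⇒ 10;  out=∅∪out(10)=∅
  fail(11) 'caa': from fail(10)=7 chase 'a': 7→0 ⇒ 7;  out=∅∪out(7)=∅
  fail(4) 'ecaa': from fail(3)=10 chase 'a': 10 ⇒ 11;  out=∅∪out(11)=∅
  fail(12) 'caac': from fail(11)=7 chase 'c': 7 ⇒ 8;  out=∅∪out(8)={1}
  fail(5) 'ecaac': from fail(4)=11 chase 'c': 11 ⇒ 12;  out=∅∪out(12)={1}
  fail(13) 'caacb': from fail(12)=8 chase 'b': 8→9→0 ⇒ 0;  out={2}∪out(0)={2}
  fail(6) 'ecaacb': from fail(5)=12 chase 'b': 12 ⇒ 13;  out={0}∪out(13)={0,2}

Run:
pos 0 'b': at 0
pos 1 'e': at 1
pos 2 'c': at 2
pos 3 'a': at 3
pos 4 'a': at 4
pos 5 'c': at 5  ** P1@[4:5]
pos 6 'b': at 6  ** P0@[1:6],P2@[2:6]
pos 7 'c': at 9 (fail-walked)
pos 8 'e': at 1 (fail-walked)
pos 9 'd': at 0 (fail-walked)
pos 10 'b': at 0
pos 11 'e': at 1
pos 12 'b': at 0 (fail-walked)
pos 13 'd': at 0
pos 14 'e': at 1
pos 15 'c': at 2
pos 16 'a': at 3
pos 17 'a': at 4
pos 18 'c': at 5  ** P1@[17:18]
pos 19 'b': at 6  ** P0@[14:19],P2@[15:19]
pos 20 'a': at 7 (fail-walked)
pos 21 'c': at 8  ** P1@[20:21]
pos 22 'd': at 0 (fail-walked)
pos 23 'e': at 1
pos 24 'b': at 0 (fail-walked)
pos 25 'e': at 1
pos 26 'e': at 1 (fail-walked)
pos 27 'c': at 2
pos 28 'a': at 3
pos 29 'a': at 4
pos 30 'c': at 5  ** P1@[29:30]
pos 31 'b': at 6  ** P0@[26:31],P2@[27:31]
pos 32 'a': at 7 (fail-walked)
pos 33 'b': at 0 (fail-walked)
pos 34 'b': at 0
pos 35 'c': at 9
pos 36 'a': at 10
pos 37 'a': at 11
pos 38 'c': at 12  ** P1@[37:38]
pos 39 'b': at 13  ** P2@[35:39]
pos 40 'e': at 1 (fail-walked)
pos 41 'c': at 2
pos 42 'd': at 0 (fail-walked)
pos 43 'a': at 7
pos 44 'a': at 7 (fail-walked)
pos 45 'c': at 8  ** P1@[44:45]
pos 46 'e': at 1 (fail-walked)
pos 47 'c': at 2
pos 48 'a': at 3
pos 49 'a': at 4
pos 50 'c': at 5  ** P1@[49:50]
pos 51 'b': at 6  ** P0@[46:51],P2@[47:51]
pos 52 'b': at 0 (fail-walked)
pos 53 'c': at 9
pos 54 'a': at 10
pos 55 'a': at 11
pos 56 'c': at 12  ** P1@[55:56]
pos 57 'b': at 13  ** P2@[53:57]
pos 58 'a': at 7 (fail-walked)
pos 59 'e': at 1 (fail-walked)
pos 60 'c': at 2
pos 61 'a': at 3
pos 62 'a': at 4
pos 63 'c': at 5  ** P1@[62:63]
pos 64 'b': at 6  ** P0@[59:64],P2@[60:64]
pos 65 'b': at 0 (fail-walked)
pos 66 'b': at 0
pos 67 'e': at 1
pos 68 'c': at 2
pos 69 'a': at 3
pos 70 'a': at 4
pos 71 'c': at 5  ** P1@[70:71]

Matches: [[5,1],[6,0],[6,2],[18,1],[19,0],[19,2],[21,1],[30,1],[31,0],[31,2],[38,1],[39,2],[45,1],[50,1],[51,0],[51,2],[56,1],[57,2],[63,1],[64,0],[64,2],[71,1]]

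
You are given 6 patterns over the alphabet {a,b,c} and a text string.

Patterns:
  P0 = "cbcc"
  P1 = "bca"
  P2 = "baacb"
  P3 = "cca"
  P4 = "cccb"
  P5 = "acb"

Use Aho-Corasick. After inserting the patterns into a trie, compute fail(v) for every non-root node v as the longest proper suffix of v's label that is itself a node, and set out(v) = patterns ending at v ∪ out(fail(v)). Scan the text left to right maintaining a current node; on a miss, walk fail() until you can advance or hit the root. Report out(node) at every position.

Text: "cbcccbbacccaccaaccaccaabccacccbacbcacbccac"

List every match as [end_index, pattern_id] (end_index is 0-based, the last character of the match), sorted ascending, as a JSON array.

Build automaton:
Trie (insert patterns):
  0='ε' goto a→16 b→5 c→1
  1='c' goto b→2 c→12
  2='cb' goto c→3
  3='cbc' goto c→4
  4='cbcc' goto ·  [P0 ends]
  5='b' goto a→8 c→6
  6='bc' goto a→7
  7='bca' goto ·  [P1 ends]
  8='ba' goto a→9
  9='baa' goto c→10
  10='baac' goto b→11
  11='baacb' goto ·  [P2 ends]
  12='cc' goto a→13 c→14
  13='cca' goto ·  [P3 ends]
  14='ccc' goto b→15
  15='cccb' goto ·  [P4 ends]
  16='a' goto c→17
  17='ac' goto b→18
  18='acb' goto ·  [P5 ends]

Failure links (BFS by depth):
  fail(1) 'c': from fail(0)=0 chase 'c': 0 ⇒ 0;  out=∅∪out(0)=∅
  fail(5) 'b': from fail(0)=0 chase 'b': 0 ⇒ 0;  out=∅∪out(0)=∅
  fail(16) 'a': from fail(0)=0 chase 'a': 0 ⇒ 0;  out=∅∪out(0)=∅
  fail(2) 'cb': from fail(1)=0 chase 'b': 0 ⇒ 5;  out=∅∪out(5)=∅
  fail(6) 'bc': from fail(5)=0 chase 'c': 0 ⇒ 1;  out=∅∪out(1)=∅
  fail(8) 'ba': from fail(5)=0 chase 'a': 0 ⇒ 16;  out=∅∪out(16)=∅
  fail(12) 'cc': from fail(1)=0 chase 'c': 0 ⇒ 1;  out=∅∪out(1)=∅
  fail(17) 'ac': from fail(16)=0 chase 'c': 0 ⇒ 1;  out=∅∪out(1)=∅
  fail(3) 'cbc': from fail(2)=5 chase 'c': 5 ⇒ 6;  out=∅∪out(6)=∅
  fail(7) 'bca': from fail(6)=1 chase 'a': 1→0 ⇒ 16;  out={1}∪out(16)={1}
  fail(9) 'baa': from fail(8)=16 chase 'a': 16→0 ⇒ 16;  out=∅∪out(16)=∅
  fail(13) 'cca': from fail(12)=1 chase 'a': 1→0 ⇒ 16;  out={3}∪out(16)={3}
  fail(14) 'ccc': from fail(12)=1 chase 'c': 1 ⇒ 12;  out=∅∪out(12)=∅
  fail(18) 'acb': from fail(17)=1 chase 'b': 1 ⇒ 2;  out={5}∪out(2)={5}
  fail(4) 'cbcc': from fail(3)=6 chase 'c': 6→1 ⇒ 12;  out={0}∪out(12)={0}
  fail(10) 'baac': from fail(9)=16 chase 'c': 16 ⇒ 17;  out=∅∪out(17)=∅
  fail(15) 'cccb': from fail(14)=12 chase 'b': 12→1 ⇒ 2;  out={4}∪out(2)={4}
  fail(11) 'baacb': from fail(10)=17 chase 'b': 17 ⇒ 18;  out={2}∪out(18)={2,5}

Text stream:
i=0 'c': node 0→1
i=1 'b': node 1→2
i=2 'c': node 2→3
i=3 'c': node 3→4  → match P0@[0:3]
i=4 'c': node 4→14 (fail-walked)
i=5 'b': node 14→15  → match P4@[2:5]
i=6 'b': node 15→5 (fail-walked)
i=7 'a': node 5→8
i=8 'c': node 8→17 (fail-walked)
i=9 'c': node 17→12 (fail-walked)
i=10 'c': node 12→14
i=11 'a': node 14→13 (fail-walked)  → match P3@[9:11]
i=12 'c': node 13→17 (fail-walked)
i=13 'c': node 17→12 (fail-walked)
i=14 'a': node 12→13  → match P3@[12:14]
i=15 'a': node 13→16 (fail-walked)
i=16 'c': node 16→17
i=17 'c': node 17→12 (fail-walked)
i=18 'a': node 12→13  → match P3@[16:18]
i=19 'c': node 13→17 (fail-walked)
i=20 'c': node 17→12 (fail-walked)
i=21 'a': node 12→13  → match P3@[19:21]
i=22 'a': node 13→16 (fail-walked)
i=23 'b': node 16→5 (fail-walked)
i=24 'c': node 5→6
i=25 'c': node 6→12 (fail-walked)
i=26 'a': node 12→13  → match P3@[24:26]
i=27 'c': node 13→17 (fail-walked)
i=28 'c': node 17→12 (fail-walked)
i=29 'c': node 12→14
i=30 'b': node 14→15  → match P4@[27:30]
i=31 'a': node 15→8 (fail-walked)
i=32 'c': node 8→17 (fail-walked)
i=33 'b': node 17→18  → match P5@[31:33]
i=34 'c': node 18→3 (fail-walked)
i=35 'a': node 3→7 (fail-walked)  → match P1@[33:35]
i=36 'c': node 7→17 (fail-walked)
i=37 'b': node 17→18  → match P5@[35:37]
i=38 'c': node 18→3 (fail-walked)
i=39 'c': node 3→4  → match P0@[36:39]
i=40 'a': node 4→13 (fail-walked)  → match P3@[38:40]
i=41 'c': node 13→17 (fail-walked)

Matches: [[3,0],[5,4],[11,3],[14,3],[18,3],[21,3],[26,3],[30,4],[33,5],[35,1],[37,5],[39,0],[40,3]]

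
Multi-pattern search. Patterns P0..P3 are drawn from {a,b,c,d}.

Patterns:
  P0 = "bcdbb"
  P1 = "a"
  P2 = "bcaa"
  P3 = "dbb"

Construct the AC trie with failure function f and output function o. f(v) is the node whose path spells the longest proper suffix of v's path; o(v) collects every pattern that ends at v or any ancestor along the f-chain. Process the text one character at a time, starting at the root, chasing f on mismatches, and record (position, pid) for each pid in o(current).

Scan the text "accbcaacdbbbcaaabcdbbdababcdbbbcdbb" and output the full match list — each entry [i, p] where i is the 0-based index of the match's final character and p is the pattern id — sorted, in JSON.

Build:
Trie nodes:
  n0 'ε': a→6 b→1 d→9
  n1 'b': c→2
  n2 'bc': a→7 d→3
  n3 'bcd': b→4
  n4 'bcdb': b→5
  n5 'bcdbb': ·  [P0 ends]
  n6 'a': ·  [P1 ends]
  n7 'bca': a→8
  n8 'bcaa': ·  [P2 ends]
  n9 'd': b→10
  n10 'db': b→11
  n11 'dbb': ·  [P3 ends]

Failure links (BFS by depth):
  fail(1) 'b': from fail(0)=0 chase 'b': 0 ⇒ 0;  out=∅∪out(0)=∅
  fail(6) 'a': from fail(0)=0 chase 'a': 0 ⇒ 0;  out={1}∪out(0)={1}
  fail(9) 'd': from fail(0)=0 chase 'd': 0 ⇒ 0;  out=∅∪out(0)=∅
  fail(2) 'bc': from fail(1)=0 chase 'c': 0 ⇒ 0;  out=∅∪out(0)=∅
  fail(10) 'db': from fail(9)=0 chase 'b': 0 ⇒ 1;  out=∅∪out(1)=∅
  fail(3) 'bcd': from fail(2)=0 chase 'd': 0 ⇒ 9;  out=∅∪out(9)=∅
  fail(7) 'bca': from fail(2)=0 chase 'a': 0 ⇒ 6;  out=∅∪out(6)={1}
  fail(11) 'dbb': from fail(10)=1 chase 'b': 1→0 ⇒ 1;  out={3}∪out(1)={3}
  fail(4) 'bcdb': from fail(3)=9 chase 'b': 9 ⇒ 10;  out=∅∪out(10)=∅
  fail(8) 'bcaa': from fail(7)=6 chase 'a': 6→0 ⇒ 6;  out={2}∪out(6)={1,2}
  fail(5) 'bcdbb': from fail(4)=10 chase 'b': 10 ⇒ 11;  out={0}∪out(11)={0,3}

Text stream:
pos 0 'a': at 6  ** P1@[0:0]
pos 1 'c': at 0 (fail-walked)
pos 2 'c': at 0
pos 3 'b': at 1
pos 4 'c': at 2
pos 5 'a': at 7  ** P1@[5:5]
pos 6 'a': at 8  ** P1@[6:6],P2@[3:6]
pos 7 'c': at 0 (fail-walked)
pos 8 'd': at 9
pos 9 'b': at 10
pos 10 'b': at 11  ** P3@[8:10]
pos 11 'b': at 1 (fail-walked)
pos 12 'c': at 2
pos 13 'a': at 7  ** P1@[13:13]
pos 14 'a': at 8  ** P1@[14:14],P2@[11:14]
pos 15 'a': at 6 (fail-walked)  ** P1@[15:15]
pos 16 'b': at 1 (fail-walked)
pos 17 'c': at 2
pos 18 'd': at 3
pos 19 'b': at 4
pos 20 'b': at 5  ** P0@[16:20],P3@[18:20]
pos 21 'd': at 9 (fail-walked)
pos 22 'a': at 6 (fail-walked)  ** P1@[22:22]
pos 23 'b': at 1 (fail-walked)
pos 24 'a': at 6 (fail-walked)  ** P1@[24:24]
pos 25 'b': at 1 (fail-walked)
pos 26 'c': at 2
pos 27 'd': at 3
pos 28 'b': at 4
pos 29 'b': at 5  ** P0@[25:29],P3@[27:29]
pos 30 'b': at 1 (fail-walked)
pos 31 'c': at 2
pos 32 'd': at 3
pos 33 'b': at 4
pos 34 'b': at 5  ** P0@[30:34],P3@[32:34]

Matches: [[0,1],[5,1],[6,1],[6,2],[10,3],[13,1],[14,1],[14,2],[15,1],[20,0],[20,3],[22,1],[24,1],[29,0],[29,3],[34,0],[34,3]]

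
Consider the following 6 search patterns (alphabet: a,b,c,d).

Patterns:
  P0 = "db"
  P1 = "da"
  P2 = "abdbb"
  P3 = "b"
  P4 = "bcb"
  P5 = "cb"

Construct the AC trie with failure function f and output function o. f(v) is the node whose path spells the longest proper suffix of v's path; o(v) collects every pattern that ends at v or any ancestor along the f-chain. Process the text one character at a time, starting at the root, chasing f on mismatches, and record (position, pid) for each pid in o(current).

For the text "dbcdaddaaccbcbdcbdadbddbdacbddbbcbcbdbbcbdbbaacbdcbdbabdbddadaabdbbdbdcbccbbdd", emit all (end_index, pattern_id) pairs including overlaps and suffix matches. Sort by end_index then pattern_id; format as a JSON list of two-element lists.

Build:
Trie nodes:
  0='ε' goto a→4 b→9 c→12 d→1
  1='d' goto a→3 b→2
  2='db' goto ·  [P0 ends]
  3='da' goto ·  [P1 ends]
  4='a' goto b→5
  5='ab' goto d→6
  6='abd' goto b→7
  7='abdb' goto b→8
  8='abdbb' goto ·  [P2 ends]
  9='b' goto c→10  [P3 ends]
  10='bc' goto b→11
  11='bcb' goto ·  [P4 ends]
  12='c' goto b→13
  13='cb' goto ·  [P5 ends]

BFS fail/out derivation:
  n1('d'): parent n0 fail=0; on 'd' 0 → fail=0;  out ∅∪∅=∅
  n4('a'): parent n0 fail=0; on 'a' 0 → fail=0;  out ∅∪∅=∅
  n9('b'): parent n0 fail=0; on 'b' 0 → fail=0;  out {3}∪∅={3}
  n12('c'): parent n0 fail=0; on 'c' 0 → fail=0;  out ∅∪∅=∅
  n2('db'): parent n1 fail=0; on 'b' 0 → fail=9;  out {0}∪{3}={0,3}
  n3('da'): parent n1 fail=0; on 'a' 0 → fail=4;  out {1}∪∅={1}
  n5('ab'): parent n4 fail=0; on 'b' 0 → fail=9;  out ∅∪{3}={3}
  n10('bc'): parent n9 fail=0; on 'c' 0 → fail=12;  out ∅∪∅=∅
  n13('cb'): parent n12 fail=0; on 'b' 0 → fail=9;  out {5}∪{3}={3,5}
  n6('abd'): parent n5 fail=9; on 'd' 9→0 → fail=1;  out ∅∪∅=∅
  n11('bcb'): parent n10 fail=12; on 'b' 12 → fail=13;  out {4}∪{3,5}={3,4,5}
  n7('abdb'): parent n6 fail=1; on 'b' 1 → fail=2;  out ∅∪{0,3}={0,3}
  n8('abdbb'): parent n7 fail=2; on 'b' 2→9→0 → fail=9;  out {2}∪{3}={2,3}

Run:
pos 0 'd': at 1
pos 1 'b': at 2  emit P0@[0:1],P3@[1:1]
pos 2 'c': at 10 ·f
pos 3 'd': at 1 ·f
pos 4 'a': at 3  emit P1@[3:4]
pos 5 'd': at 1 ·f
pos 6 'd': at 1 ·f
pos 7 'a': at 3  emit P1@[6:7]
pos 8 'a': at 4 ·f
pos 9 'c': at 12 ·f
pos 10 'c': at 12 ·f
pos 11 'b': at 13  emit P3@[11:11],P5@[10:11]
pos 12 'c': at 10 ·f
pos 13 'b': at 11  emit P3@[13:13],P4@[11:13],P5@[12:13]
pos 14 'd': at 1 ·f
pos 15 'c': at 12 ·f
pos 16 'b': at 13  emit P3@[16:16],P5@[15:16]
pos 17 'd': at 1 ·f
pos 18 'a': at 3  emit P1@[17:18]
pos 19 'd': at 1 ·f
pos 20 'b': at 2  emit P0@[19:20],P3@[20:20]
pos 21 'd': at 1 ·f
pos 22 'd': at 1 ·f
pos 23 'b': at 2  emit P0@[22:23],P3@[23:23]
pos 24 'd': at 1 ·f
pos 25 'a': at 3  emit P1@[24:25]
pos 26 'c': at 12 ·f
pos 27 'b': at 13  emit P3@[27:27],P5@[26:27]
pos 28 'd': at 1 ·f
pos 29 'd': at 1 ·f
pos 30 'b': at 2  emit P0@[29:30],P3@[30:30]
pos 31 'b': at 9 ·f  emit P3@[31:31]
pos 32 'c': at 10
pos 33 'b': at 11  emit P3@[33:33],P4@[31:33],P5@[32:33]
pos 34 'c': at 10 ·f
pos 35 'b': at 11  emit P3@[35:35],P4@[33:35],P5@[34:35]
pos 36 'd': at 1 ·f
pos 37 'b': at 2  emit P0@[36:37],P3@[37:37]
pos 38 'b': at 9 ·f  emit P3@[38:38]
pos 39 'c': at 10
pos 40 'b': at 11  emit P3@[40:40],P4@[38:40],P5@[39:40]
pos 41 'd': at 1 ·f
pos 42 'b': at 2  emit P0@[41:42],P3@[42:42]
pos 43 'b': at 9 ·f  emit P3@[43:43]
pos 44 'a': at 4 ·f
pos 45 'a': at 4 ·f
pos 46 'c': at 12 ·f
pos 47 'b': at 13  emit P3@[47:47],P5@[46:47]
pos 48 'd': at 1 ·f
pos 49 'c': at 12 ·f
pos 50 'b': at 13  emit P3@[50:50],P5@[49:50]
pos 51 'd': at 1 ·f
pos 52 'b': at 2  emit P0@[51:52],P3@[52:52]
pos 53 'a': at 4 ·f
pos 54 'b': at 5  emit P3@[54:54]
pos 55 'd': at 6
pos 56 'b': at 7  emit P0@[55:56],P3@[56:56]
pos 57 'd': at 1 ·f
pos 58 'd': at 1 ·f
pos 59 'a': at 3  emit P1@[58:59]
pos 60 'd': at 1 ·f
pos 61 'a': at 3  emit P1@[60:61]
pos 62 'a': at 4 ·f
pos 63 'b': at 5  emit P3@[63:63]
pos 64 'd': at 6
pos 65 'b': at 7  emit P0@[64:65],P3@[65:65]
pos 66 'b': at 8  emit P2@[62:66],P3@[66:66]
pos 67 'd': at 1 ·f
pos 68 'b': at 2  emit P0@[67:68],P3@[68:68]
pos 69 'd': at 1 ·f
pos 70 'c': at 12 ·f
pos 71 'b': at 13  emit P3@[71:71],P5@[70:71]
pos 72 'c': at 10 ·f
pos 73 'c': at 12 ·f
pos 74 'b': at 13  emit P3@[74:74],P5@[73:74]
pos 75 'b': at 9 ·f  emit P3@[75:75]
pos 76 'd': at 1 ·f
pos 77 'd': at 1 ·f

All matches (sorted): [[1,0],[1,3],[4,1],[7,1],[11,3],[11,5],[13,3],[13,4],[13,5],[16,3],[16,5],[18,1],[20,0],[20,3],[23,0],[23,3],[25,1],[27,3],[27,5],[30,0],[30,3],[31,3],[33,3],[33,4],[33,5],[35,3],[35,4],[35,5],[37,0],[37,3],[38,3],[40,3],[40,4],[40,5],[42,0],[42,3],[43,3],[47,3],[47,5],[50,3],[50,5],[52,0],[52,3],[54,3],[56,0],[56,3],[59,1],[61,1],[63,3],[65,0],[65,3],[66,2],[66,3],[68,0],[68,3],[71,3],[71,5],[74,3],[74,5],[75,3]]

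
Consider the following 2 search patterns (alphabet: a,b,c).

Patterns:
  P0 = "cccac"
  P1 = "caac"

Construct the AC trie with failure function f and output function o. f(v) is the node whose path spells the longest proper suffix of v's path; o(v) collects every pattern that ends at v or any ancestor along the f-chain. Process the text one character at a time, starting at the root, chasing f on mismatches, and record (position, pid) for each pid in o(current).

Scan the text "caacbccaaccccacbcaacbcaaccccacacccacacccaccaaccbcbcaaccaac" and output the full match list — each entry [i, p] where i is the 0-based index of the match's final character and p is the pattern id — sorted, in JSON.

Build automaton:
Trie (insert patterns):
  0='ε' goto c→1
  1='c' goto a→6 c→2
  2='cc' goto c→3
  3='ccc' goto a→4
  4='ccca' goto c→5
  5='cccac' goto ·  ←P0
  6='ca' goto a→7
  7='caa' goto c→8
  8='caac' goto ·  ←P1

BFS fail/out derivation:
  fail(1) 'c': from fail(0)=0 chase 'c': 0 ⇒ 0;  out=∅∪out(0)=∅
  fail(2) 'cc': from fail(1)=0 chase 'c': 0 ⇒ 1;  out=∅∪out(1)=∅
  fail(6) 'ca': from fail(1)=0 chase 'a': 0 ⇒ 0;  out=∅∪out(0)=∅
  fail(3) 'ccc': from fail(2)=1 chase 'c': 1 ⇒ 2;  out=∅∪out(2)=∅
  fail(7) 'caa': from fail(6)=0 chase 'a': 0 ⇒ 0;  out=∅∪out(0)=∅
  fail(4) 'ccca': from fail(3)=2 chase 'a': 2→1 ⇒ 6;  out=∅∪out(6)=∅
  fail(8) 'caac': from fail(7)=0 chase 'c': 0 ⇒ 1;  out={1}∪out(1)={1}
  fail(5) 'cccac': from fail(4)=6 chase 'c': 6→0 ⇒ 1;  out={0}∪out(1)={0}

Run:
i=0 'c': node 0→1
i=1 'a': node 1→6
i=2 'a': node 6→7
i=3 'c': node 7→8  emit P1@[0:3]
i=4 'b': node 8→0 ·f
i=5 'c': node 0→1
i=6 'c': node 1→2
i=7 'a': node 2→6 ·f
i=8 'a': node 6→7
i=9 'c': node 7→8  emit P1@[6:9]
i=10 'c': node 8→2 ·f
i=11 'c': node 2→3
i=12 'c': node 3→3 ·f
i=13 'a': node 3→4
i=14 'c': node 4→5  emit P0@[10:14]
i=15 'b': node 5→0 ·f
i=16 'c': node 0→1
i=17 'a': node 1→6
i=18 'a': node 6→7
i=19 'c': node 7→8  emit P1@[16:19]
i=20 'b': node 8→0 ·f
i=21 'c': node 0→1
i=22 'a': node 1→6
i=23 'a': node 6→7
i=24 'c': node 7→8  emit P1@[21:24]
i=25 'c': node 8→2 ·f
i=26 'c': node 2→3
i=27 'c': node 3→3 ·f
i=28 'a': node 3→4
i=29 'c': node 4→5  emit P0@[25:29]
i=30 'a': node 5→6 ·f
i=31 'c': node 6→1 ·f
i=32 'c': node 1→2
i=33 'c': node 2→3
i=34 'a': node 3→4
i=35 'c': node 4→5  emit P0@[31:35]
i=36 'a': node 5→6 ·f
i=37 'c': node 6→1 ·f
i=38 'c': node 1→2
i=39 'c': node 2→3
i=40 'a': node 3→4
i=41 'c': node 4→5  emit P0@[37:41]
i=42 'c': node 5→2 ·f
i=43 'a': node 2→6 ·f
i=44 'a': node 6→7
i=45 'c': node 7→8  emit P1@[42:45]
i=46 'c': node 8→2 ·f
i=47 'b': node 2→0 ·f
i=48 'c': node 0→1
i=49 'b': node 1→0 ·f
i=50 'c': node 0→1
i=51 'a': node 1→6
i=52 'a': node 6→7
i=53 'c': node 7→8  emit P1@[50:53]
i=54 'c': node 8→2 ·f
i=55 'a': node 2→6 ·f
i=56 'a': node 6→7
i=57 'c': node 7→8  emit P1@[54:57]

Matches: [[3,1],[9,1],[14,0],[19,1],[24,1],[29,0],[35,0],[41,0],[45,1],[53,1],[57,1]]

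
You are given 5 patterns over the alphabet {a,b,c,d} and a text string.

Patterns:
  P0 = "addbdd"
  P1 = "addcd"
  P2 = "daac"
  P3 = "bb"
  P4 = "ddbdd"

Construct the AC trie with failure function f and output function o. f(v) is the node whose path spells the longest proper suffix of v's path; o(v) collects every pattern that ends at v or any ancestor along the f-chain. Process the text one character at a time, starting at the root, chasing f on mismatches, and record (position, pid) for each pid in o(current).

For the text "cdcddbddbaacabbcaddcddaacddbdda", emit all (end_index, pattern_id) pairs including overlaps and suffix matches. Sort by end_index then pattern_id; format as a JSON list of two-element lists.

Build:
Trie nodes:
  n0 'ε': a→1 b→13 d→9
  n1 'a': d→2
  n2 'ad': d→3
  n3 'add': b→4 c→7
  n4 'addb': d→5
  n5 'addbd': d→6
  n6 'addbdd': ·  [P0 ends]
  n7 'addc': d→8
  n8 'addcd': ·  [P1 ends]
  n9 'd': a→10 d→15
  n10 'da': a→11
  n11 'daa': c→12
  n12 'daac': ·  [P2 ends]
  n13 'b': b→14
  n14 'bb': ·  [P3 ends]
  n15 'dd': b→16
  n16 'ddb': d→17
  n17 'ddbd': d→18
  n18 'ddbdd': ·  [P4 ends]

Failure links (BFS by depth):
  n1('a'): parent n0 fail=0; on 'a' 0 → fail=0;  out ∅∪∅=∅
  n9('d'): parent n0 fail=0; on 'd' 0 → fail=0;  out ∅∪∅=∅
  n13('b'): parent n0 fail=0; on 'b' 0 → fail=0;  out ∅∪∅=∅
  n2('ad'): parent n1 fail=0; on 'd' 0 → fail=9;  out ∅∪∅=∅
  n10('da'): parent n9 fail=0; on 'a' 0 → fail=1;  out ∅∪∅=∅
  n14('bb'): parent n13 fail=0; on 'b' 0 → fail=13;  out {3}∪∅={3}
  n15('dd'): parent n9 fail=0; on 'd' 0 → fail=9;  out ∅∪∅=∅
  n3('add'): parent n2 fail=9; on 'd' 9 → fail=15;  out ∅∪∅=∅
  n11('daa'): parent n10 fail=1; on 'a' 1→0 → fail=1;  out ∅∪∅=∅
  n16('ddb'): parent n15 fail=9; on 'b' 9→0 → fail=13;  out ∅∪∅=∅
  n4('addb'): parent n3 fail=15; on 'b' 15 → fail=16;  out ∅∪∅=∅
  n7('addc'): parent n3 fail=15; on 'c' 15→9→0 → fail=0;  out ∅∪∅=∅
  n12('daac'): parent n11 fail=1; on 'c' 1→0 → fail=0;  out {2}∪∅={2}
  n17('ddbd'): parent n16 fail=13; on 'd' 13→0 → fail=9;  out ∅∪∅=∅
  n5('addbd'): parent n4 fail=16; on 'd' 16 → fail=17;  out ∅∪∅=∅
  n8('addcd'): parent n7 fail=0; on 'd' 0 → fail=9;  out {1}∪∅={1}
  n18('ddbdd'): parent n17 fail=9; on 'd' 9 → fail=15;  out {4}∪∅={4}
  n6('addbdd'): parent n5 fail=17; on 'd' 17 → fail=18;  out {0}∪{4}={0,4}

Run:
pos 0 'c': at 0
pos 1 'd': at 9
pos 2 'c': at 0 (via fail)
pos 3 'd': at 9
pos 4 'd': at 15
pos 5 'b': at 16
pos 6 'd': at 17
pos 7 'd': at 18  ** P4@[3:7]
pos 8 'b': at 16 (via fail)
pos 9 'a': at 1 (via fail)
pos 10 'a': at 1 (via fail)
pos 11 'c': at 0 (via fail)
pos 12 'a': at 1
pos 13 'b': at 13 (via fail)
pos 14 'b': at 14  ** P3@[13:14]
pos 15 'c': at 0 (via fail)
pos 16 'a': at 1
pos 17 'd': at 2
pos 18 'd': at 3
pos 19 'c': at 7
pos 20 'd': at 8  ** P1@[16:20]
pos 21 'd': at 15 (via fail)
pos 22 'a': at 10 (via fail)
pos 23 'a': at 11
pos 24 'c': at 12  ** P2@[21:24]
pos 25 'd': at 9 (via fail)
pos 26 'd': at 15
pos 27 'b': at 16
pos 28 'd': at 17
pos 29 'd': at 18  ** P4@[25:29]
pos 30 'a': at 10 (via fail)

Result: [[7,4],[14,3],[20,1],[24,2],[29,4]]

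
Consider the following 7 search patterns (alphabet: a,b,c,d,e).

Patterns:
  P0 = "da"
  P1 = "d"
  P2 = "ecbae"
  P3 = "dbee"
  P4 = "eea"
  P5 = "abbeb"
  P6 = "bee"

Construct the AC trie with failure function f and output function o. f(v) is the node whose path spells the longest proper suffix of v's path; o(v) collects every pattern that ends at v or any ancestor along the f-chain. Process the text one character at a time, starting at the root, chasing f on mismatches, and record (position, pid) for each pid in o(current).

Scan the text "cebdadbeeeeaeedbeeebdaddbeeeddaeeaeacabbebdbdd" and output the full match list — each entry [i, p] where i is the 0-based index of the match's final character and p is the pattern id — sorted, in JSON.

Build automaton:
Trie nodes:
  n0 'ε': a→13 b→18 d→1 e→3
  n1 'd': a→2 b→8  ←P1
  n2 'da': ·  ←P0
  n3 'e': c→4 e→11
  n4 'ec': b→5
  n5 'ecb': a→6
  n6 'ecba': e→7
  n7 'ecbae': ·  ←P2
  n8 'db': e→9
  n9 'dbe': e→10
  n10 'dbee': ·  ←P3
  n11 'ee': a→12
  n12 'eea': ·  ←P4
  n13 'a': b→14
  n14 'ab': b→15
  n15 'abb': e→16
  n16 'abbe': b→17
  n17 'abbeb': ·  ←P5
  n18 'b': e→19
  n19 'be': e→20
  n20 'bee': ·  ←P6

BFS fail/out derivation:
  n1('d'): parent n0 fail=0; on 'd' 0 → fail=0;  out {1}∪∅={1}
  n3('e'): parent n0 fail=0; on 'e' 0 → fail=0;  out ∅∪∅=∅
  n13('a'): parent n0 fail=0; on 'a' 0 → fail=0;  out ∅∪∅=∅
  n18('b'): parent n0 fail=0; on 'b' 0 → fail=0;  out ∅∪∅=∅
  n2('da'): parent n1 fail=0; on 'a' 0 → fail=13;  out {0}∪∅={0}
  n4('ec'): parent n3 fail=0; on 'c' 0 → fail=0;  out ∅∪∅=∅
  n8('db'): parent n1 fail=0; on 'b' 0 → fail=18;  out ∅∪∅=∅
  n11('ee'): parent n3 fail=0; on 'e' 0 → fail=3;  out ∅∪∅=∅
  n14('ab'): parent n13 fail=0; on 'b' 0 → fail=18;  out ∅∪∅=∅
  n19('be'): parent n18 fail=0; on 'e' 0 → fail=3;  out ∅∪∅=∅
  n5('ecb'): parent n4 fail=0; on 'b' 0 → fail=18;  out ∅∪∅=∅
  n9('dbe'): parent n8 fail=18; on 'e' 18 → fail=19;  out ∅∪∅=∅
  n12('eea'): parent n11 fail=3; on 'a' 3→0 → fail=13;  out {4}∪∅={4}
  n15('abb'): parent n14 fail=18; on 'b' 18→0 → fail=18;  out ∅∪∅=∅
  n20('bee'): parent n19 fail=3; on 'e' 3 → fail=11;  out {6}∪∅={6}
  n6('ecba'): parent n5 fail=18; on 'a' 18→0 → fail=13;  out ∅∪∅=∅
  n10('dbee'): parent n9 fail=19; on 'e' 19 → fail=20;  out {3}∪{6}={3,6}
  n16('abbe'): parent n15 fail=18; on 'e' 18 → fail=19;  out ∅∪∅=∅
  n7('ecbae'): parent n6 fail=13; on 'e' 13→0 → fail=3;  out {2}∪∅={2}
  n17('abbeb'): parent n16 fail=19; on 'b' 19→3→0 → fail=18;  out {5}∪∅={5}

Text stream:
[0] read 'c'  n0⇒n0
[1] read 'e'  n0⇒n3
[2] read 'b'  n3⇒n18 (fail-walked)
[3] read 'd'  n18⇒n1 (fail-walked)  → match P1@[3:3]
[4] read 'a'  n1⇒n2  → match P0@[3:4]
[5] read 'd'  n2⇒n1 (fail-walked)  → match P1@[5:5]
[6] read 'b'  n1⇒n8
[7] read 'e'  n8⇒n9
[8] read 'e'  n9⇒n10  → match P3@[5:8],P6@[6:8]
[9] read 'e'  n10⇒n11 (fail-walked)
[10] read 'e'  n11⇒n11 (fail-walked)
[11] read 'a'  n11⇒n12  → match P4@[9:11]
[12] read 'e'  n12⇒n3 (fail-walked)
[13] read 'e'  n3⇒n11
[14] read 'd'  n11⇒n1 (fail-walked)  → match P1@[14:14]
[15] read 'b'  n1⇒n8
[16] read 'e'  n8⇒n9
[17] read 'e'  n9⇒n10  → match P3@[14:17],P6@[15:17]
[18] read 'e'  n10⇒n11 (fail-walked)
[19] read 'b'  n11⇒n18 (fail-walked)
[20] read 'd'  n18⇒n1 (fail-walked)  → match P1@[20:20]
[21] read 'a'  n1⇒n2  → match P0@[20:21]
[22] read 'd'  n2⇒n1 (fail-walked)  → match P1@[22:22]
[23] read 'd'  n1⇒n1 (fail-walked)  → match P1@[23:23]
[24] read 'b'  n1⇒n8
[25] read 'e'  n8⇒n9
[26] read 'e'  n9⇒n10  → match P3@[23:26],P6@[24:26]
[27] read 'e'  n10⇒n11 (fail-walked)
[28] read 'd'  n11⇒n1 (fail-walked)  → match P1@[28:28]
[29] read 'd'  n1⇒n1 (fail-walked)  → match P1@[29:29]
[30] read 'a'  n1⇒n2  → match P0@[29:30]
[31] read 'e'  n2⇒n3 (fail-walked)
[32] read 'e'  n3⇒n11
[33] read 'a'  n11⇒n12  → match P4@[31:33]
[34] read 'e'  n12⇒n3 (fail-walked)
[35] read 'a'  n3⇒n13 (fail-walked)
[36] read 'c'  n13⇒n0 (fail-walked)
[37] read 'a'  n0⇒n13
[38] read 'b'  n13⇒n14
[39] read 'b'  n14⇒n15
[40] read 'e'  n15⇒n16
[41] read 'b'  n16⇒n17  → match P5@[37:41]
[42] read 'd'  n17⇒n1 (fail-walked)  → match P1@[42:42]
[43] read 'b'  n1⇒n8
[44] read 'd'  n8⇒n1 (fail-walked)  → match P1@[44:44]
[45] read 'd'  n1⇒n1 (fail-walked)  → match P1@[45:45]

Result: [[3,1],[4,0],[5,1],[8,3],[8,6],[11,4],[14,1],[17,3],[17,6],[20,1],[21,0],[22,1],[23,1],[26,3],[26,6],[28,1],[29,1],[30,0],[33,4],[41,5],[42,1],[44,1],[45,1]]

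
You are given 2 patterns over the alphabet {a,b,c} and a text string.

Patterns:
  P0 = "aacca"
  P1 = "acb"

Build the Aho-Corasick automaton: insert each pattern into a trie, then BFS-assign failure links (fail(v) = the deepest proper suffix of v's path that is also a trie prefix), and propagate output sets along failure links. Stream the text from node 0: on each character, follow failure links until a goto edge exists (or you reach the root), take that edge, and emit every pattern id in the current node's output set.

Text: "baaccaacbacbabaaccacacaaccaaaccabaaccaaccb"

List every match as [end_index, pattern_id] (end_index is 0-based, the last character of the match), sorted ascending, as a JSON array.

Build:
Trie nodes:
  n0 'ε': a→1
  n1 'a': a→2 c→6
  n2 'aa': c→3
  n3 'aac': c→4
  n4 'aacc': a→5
  n5 'aacca': ·  ←P0
  n6 'ac': b→7
  n7 'acb': ·  ←P1

BFS fail/out derivation:
  fail(1) 'a': from fail(0)=0 chase 'a': 0 ⇒ 0;  out=∅∪out(0)=∅
  fail(2) 'aa': from fail(1)=0 chase 'a': 0 ⇒ 1;  out=∅∪out(1)=∅
  fail(6) 'ac': from fail(1)=0 chase 'c': 0 ⇒ 0;  out=∅∪out(0)=∅
  fail(3) 'aac': from fail(2)=1 chase 'c': 1 ⇒ 6;  out=∅∪out(6)=∅
  fail(7) 'acb': from fail(6)=0 chase 'b': 0 ⇒ 0;  out={1}∪out(0)={1}
  fail(4) 'aacc': from fail(3)=6 chase 'c': 6→0 ⇒ 0;  out=∅∪out(0)=∅
  fail(5) 'aacca': from fail(4)=0 chase 'a': 0 ⇒ 1;  out={0}∪out(1)={0}

Scan:
pos 0 'b': at 0
pos 1 'a': at 1
pos 2 'a': at 2
pos 3 'c': at 3
pos 4 'c': at 4
pos 5 'a': at 5  emit P0@[1:5]
pos 6 'a': at 2 ·f
pos 7 'c': at 3
pos 8 'b': at 7 ·f  emit P1@[6:8]
pos 9 'a': at 1 ·f
pos 10 'c': at 6
pos 11 'b': at 7  emit P1@[9:11]
pos 12 'a': at 1 ·f
pos 13 'b': at 0 ·f
pos 14 'a': at 1
pos 15 'a': at 2
pos 16 'c': at 3
pos 17 'c': at 4
pos 18 'a': at 5  emit P0@[14:18]
pos 19 'c': at 6 ·f
pos 20 'a': at 1 ·f
pos 21 'c': at 6
pos 22 'a': at 1 ·f
pos 23 'a': at 2
pos 24 'c': at 3
pos 25 'c': at 4
pos 26 'a': at 5  emit P0@[22:26]
pos 27 'a': at 2 ·f
pos 28 'a': at 2 ·f
pos 29 'c': at 3
pos 30 'c': at 4
pos 31 'a': at 5  emit P0@[27:31]
pos 32 'b': at 0 ·f
pos 33 'a': at 1
pos 34 'a': at 2
pos 35 'c': at 3
pos 36 'c': at 4
pos 37 'a': at 5  emit P0@[33:37]
pos 38 'a': at 2 ·f
pos 39 'c': at 3
pos 40 'c': at 4
pos 41 'b': at 0 ·f

Matches: [[5,0],[8,1],[11,1],[18,0],[26,0],[31,0],[37,0]]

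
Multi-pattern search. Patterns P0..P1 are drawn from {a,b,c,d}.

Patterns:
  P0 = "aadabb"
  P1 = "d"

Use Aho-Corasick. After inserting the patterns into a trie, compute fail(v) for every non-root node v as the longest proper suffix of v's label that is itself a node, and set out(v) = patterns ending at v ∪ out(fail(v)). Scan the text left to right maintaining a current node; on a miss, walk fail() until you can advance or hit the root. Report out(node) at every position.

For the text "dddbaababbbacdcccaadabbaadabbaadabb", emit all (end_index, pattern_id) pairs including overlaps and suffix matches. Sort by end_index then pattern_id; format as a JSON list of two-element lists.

Construct AC machine:
Trie nodes:
  0='ε' goto a→1 d→7
  1='a' goto a→2
  2='aa' goto d→3
  3='aad' goto a→4
  4='aada' goto b→5
  5='aadab' goto b→6
  6='aadabb' goto ·  ←P0
  7='d' goto ·  ←P1

Failure links (BFS by depth):
  fail(1) 'a': from fail(0)=0 chase 'a': 0 ⇒ 0;  out=∅∪out(0)=∅
  fail(7) 'd': from fail(0)=0 chase 'd': 0 ⇒ 0;  out={1}∪out(0)={1}
  fail(2) 'aa': from fail(1)=0 chase 'a': 0 ⇒ 1;  out=∅∪out(1)=∅
  fail(3) 'aad': from fail(2)=1 chase 'd': 1→0 ⇒ 7;  out=∅∪out(7)={1}
  fail(4) 'aada': from fail(3)=7 chase 'a': 7→0 ⇒ 1;  out=∅∪out(1)=∅
  fail(5) 'aadab': from fail(4)=1 chase 'b': 1→0 ⇒ 0;  out=∅∪out(0)=∅
  fail(6) 'aadabb': from fail(5)=0 chase 'b': 0 ⇒ 0;  out={0}∪out(0)={0}

Text stream:
i=0 'd': node 0→7  → match P1@[0:0]
i=1 'd': node 7→7 (fail-walked)  → match P1@[1:1]
i=2 'd': node 7→7 (fail-walked)  → match P1@[2:2]
i=3 'b': node 7→0 (fail-walked)
i=4 'a': node 0→1
i=5 'a': node 1→2
i=6 'b': node 2→0 (fail-walked)
i=7 'a': node 0→1
i=8 'b': node 1→0 (fail-walked)
i=9 'b': node 0→0
i=10 'b': node 0→0
i=11 'a': node 0→1
i=12 'c': node 1→0 (fail-walked)
i=13 'd': node 0→7  → match P1@[13:13]
i=14 'c': node 7→0 (fail-walked)
i=15 'c': node 0→0
i=16 'c': node 0→0
i=17 'a': node 0→1
i=18 'a': node 1→2
i=19 'd': node 2→3  → match P1@[19:19]
i=20 'a': node 3→4
i=21 'b': node 4→5
i=22 'b': node 5→6  → match P0@[17:22]
i=23 'a': node 6→1 (fail-walked)
i=24 'a': node 1→2
i=25 'd': node 2→3  → match P1@[25:25]
i=26 'a': node 3→4
i=27 'b': node 4→5
i=28 'b': node 5→6  → match P0@[23:28]
i=29 'a': node 6→1 (fail-walked)
i=30 'a': node 1→2
i=31 'd': node 2→3  → match P1@[31:31]
i=32 'a': node 3→4
i=33 'b': node 4→5
i=34 'b': node 5→6  → match P0@[29:34]

All matches (sorted): [[0,1],[1,1],[2,1],[13,1],[19,1],[22,0],[25,1],[28,0],[31,1],[34,0]]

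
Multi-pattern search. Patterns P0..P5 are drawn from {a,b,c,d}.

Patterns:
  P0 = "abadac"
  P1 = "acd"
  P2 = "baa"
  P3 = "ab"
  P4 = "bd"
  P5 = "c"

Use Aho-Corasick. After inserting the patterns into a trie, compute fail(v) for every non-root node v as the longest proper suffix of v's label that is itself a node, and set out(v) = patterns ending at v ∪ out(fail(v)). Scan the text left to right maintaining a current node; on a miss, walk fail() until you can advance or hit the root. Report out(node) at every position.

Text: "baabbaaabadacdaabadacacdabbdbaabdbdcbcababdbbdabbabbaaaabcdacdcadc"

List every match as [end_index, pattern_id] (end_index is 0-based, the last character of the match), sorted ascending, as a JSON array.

Construct AC machine:
Trie (insert patterns):
  n0 'ε': a→1 b→9 c→13
  n1 'a': b→2 c→7
  n2 'ab': a→3  [P3 ends]
  n3 'aba': d→4
  n4 'abad': a→5
  n5 'abada': c→6
  n6 'abadac': ·  [P0 ends]
  n7 'ac': d→8
  n8 'acd': ·  [P1 ends]
  n9 'b': a→10 d→12
  n10 'ba': a→11
  n11 'baa': ·  [P2 ends]
  n12 'bd': ·  [P4 ends]
  n13 'c': ·  [P5 ends]

BFS fail/out derivation:
  n1('a'): parent n0 fail=0; on 'a' 0 → fail=0;  out ∅∪∅=∅
  n9('b'): parent n0 fail=0; on 'b' 0 → fail=0;  out ∅∪∅=∅
  n13('c'): parent n0 fail=0; on 'c' 0 → fail=0;  out {5}∪∅={5}
  n2('ab'): parent n1 fail=0; on 'b' 0 → fail=9;  out {3}∪∅={3}
  n7('ac'): parent n1 fail=0; on 'c' 0 → fail=13;  out ∅∪{5}={5}
  n10('ba'): parent n9 fail=0; on 'a' 0 → fail=1;  out ∅∪∅=∅
  n12('bd'): parent n9 fail=0; on 'd' 0 → fail=0;  out {4}∪∅={4}
  n3('aba'): parent n2 fail=9; on 'a' 9 → fail=10;  out ∅∪∅=∅
  n8('acd'): parent n7 fail=13; on 'd' 13→0 → fail=0;  out {1}∪∅={1}
  n11('baa'): parent n10 fail=1; on 'a' 1→0 → fail=1;  out {2}∪∅={2}
  n4('abad'): parent n3 fail=10; on 'd' 10→1→0 → fail=0;  out ∅∪∅=∅
  n5('abada'): parent n4 fail=0; on 'a' 0 → fail=1;  out ∅∪∅=∅
  n6('abadac'): parent n5 fail=1; on 'c' 1 → fail=7;  out {0}∪{5}={0,5}

Scan:
pos 0 'b': at 9
pos 1 'a': at 10
pos 2 'a': at 11  ** P2@[0:2]
pos 3 'b': at 2 (fail-walked)  ** P3@[2:3]
pos 4 'b': at 9 (fail-walked)
pos 5 'a': at 10
pos 6 'a': at 11  ** P2@[4:6]
pos 7 'a': at 1 (fail-walked)
pos 8 'b': at 2  ** P3@[7:8]
pos 9 'a': at 3
pos 10 'd': at 4
pos 11 'a': at 5
pos 12 'c': at 6  ** P0@[7:12],P5@[12:12]
pos 13 'd': at 8 (fail-walked)  ** P1@[11:13]
pos 14 'a': at 1 (fail-walked)
pos 15 'a': at 1 (fail-walked)
pos 16 'b': at 2  ** P3@[15:16]
pos 17 'a': at 3
pos 18 'd': at 4
pos 19 'a': at 5
pos 20 'c': at 6  ** P0@[15:20],P5@[20:20]
pos 21 'a': at 1 (fail-walked)
pos 22 'c': at 7  ** P5@[22:22]
pos 23 'd': at 8  ** P1@[21:23]
pos 24 'a': at 1 (fail-walked)
pos 25 'b': at 2  ** P3@[24:25]
pos 26 'b': at 9 (fail-walked)
pos 27 'd': at 12  ** P4@[26:27]
pos 28 'b': at 9 (fail-walked)
pos 29 'a': at 10
pos 30 'a': at 11  ** P2@[28:30]
pos 31 'b': at 2 (fail-walked)  ** P3@[30:31]
pos 32 'd': at 12 (fail-walked)  ** P4@[31:32]
pos 33 'b': at 9 (fail-walked)
pos 34 'd': at 12  ** P4@[33:34]
pos 35 'c': at 13 (fail-walked)  ** P5@[35:35]
pos 36 'b': at 9 (fail-walked)
pos 37 'c': at 13 (fail-walked)  ** P5@[37:37]
pos 38 'a': at 1 (fail-walked)
pos 39 'b': at 2  ** P3@[38:39]
pos 40 'a': at 3
pos 41 'b': at 2 (fail-walked)  ** P3@[40:41]
pos 42 'd': at 12 (fail-walked)  ** P4@[41:42]
pos 43 'b': at 9 (fail-walked)
pos 44 'b': at 9 (fail-walked)
pos 45 'd': at 12  ** P4@[44:45]
pos 46 'a': at 1 (fail-walked)
pos 47 'b': at 2  ** P3@[46:47]
pos 48 'b': at 9 (fail-walked)
pos 49 'a': at 10
pos 50 'b': at 2 (fail-walked)  ** P3@[49:50]
pos 51 'b': at 9 (fail-walked)
pos 52 'a': at 10
pos 53 'a': at 11  ** P2@[51:53]
pos 54 'a': at 1 (fail-walked)
pos 55 'a': at 1 (fail-walked)
pos 56 'b': at 2  ** P3@[55:56]
pos 57 'c': at 13 (fail-walked)  ** P5@[57:57]
pos 58 'd': at 0 (fail-walked)
pos 59 'a': at 1
pos 60 'c': at 7  ** P5@[60:60]
pos 61 'd': at 8  ** P1@[59:61]
pos 62 'c': at 13 (fail-walked)  ** P5@[62:62]
pos 63 'a': at 1 (fail-walked)
pos 64 'd': at 0 (fail-walked)
pos 65 'c': at 13  ** P5@[65:65]

Matches: [[2,2],[3,3],[6,2],[8,3],[12,0],[12,5],[13,1],[16,3],[20,0],[20,5],[22,5],[23,1],[25,3],[27,4],[30,2],[31,3],[32,4],[34,4],[35,5],[37,5],[39,3],[41,3],[42,4],[45,4],[47,3],[50,3],[53,2],[56,3],[57,5],[60,5],[61,1],[62,5],[65,5]]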